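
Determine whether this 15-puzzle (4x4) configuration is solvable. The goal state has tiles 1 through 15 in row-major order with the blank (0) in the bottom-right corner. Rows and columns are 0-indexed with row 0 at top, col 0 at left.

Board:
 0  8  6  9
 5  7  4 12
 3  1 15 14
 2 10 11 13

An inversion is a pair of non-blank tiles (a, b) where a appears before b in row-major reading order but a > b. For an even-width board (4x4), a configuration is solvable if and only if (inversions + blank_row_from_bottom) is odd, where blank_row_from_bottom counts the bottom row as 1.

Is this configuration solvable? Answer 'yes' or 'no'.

Inversions: 45
Blank is in row 0 (0-indexed from top), which is row 4 counting from the bottom (bottom = 1).
45 + 4 = 49, which is odd, so the puzzle is solvable.

Answer: yes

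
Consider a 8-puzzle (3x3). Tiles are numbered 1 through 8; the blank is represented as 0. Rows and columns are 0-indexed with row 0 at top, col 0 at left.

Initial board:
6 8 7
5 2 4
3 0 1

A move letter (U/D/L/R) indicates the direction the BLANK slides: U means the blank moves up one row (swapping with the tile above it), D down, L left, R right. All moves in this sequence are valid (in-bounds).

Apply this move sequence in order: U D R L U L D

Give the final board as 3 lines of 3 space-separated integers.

Answer: 6 8 7
3 5 4
0 2 1

Derivation:
After move 1 (U):
6 8 7
5 0 4
3 2 1

After move 2 (D):
6 8 7
5 2 4
3 0 1

After move 3 (R):
6 8 7
5 2 4
3 1 0

After move 4 (L):
6 8 7
5 2 4
3 0 1

After move 5 (U):
6 8 7
5 0 4
3 2 1

After move 6 (L):
6 8 7
0 5 4
3 2 1

After move 7 (D):
6 8 7
3 5 4
0 2 1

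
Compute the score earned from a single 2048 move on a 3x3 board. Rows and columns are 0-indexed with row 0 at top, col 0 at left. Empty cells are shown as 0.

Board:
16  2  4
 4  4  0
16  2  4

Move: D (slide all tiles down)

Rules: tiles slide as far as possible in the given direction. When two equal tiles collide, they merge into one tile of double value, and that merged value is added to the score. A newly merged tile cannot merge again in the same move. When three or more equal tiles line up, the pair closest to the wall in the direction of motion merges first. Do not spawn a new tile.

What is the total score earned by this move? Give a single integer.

Answer: 8

Derivation:
Slide down:
col 0: [16, 4, 16] -> [16, 4, 16]  score +0 (running 0)
col 1: [2, 4, 2] -> [2, 4, 2]  score +0 (running 0)
col 2: [4, 0, 4] -> [0, 0, 8]  score +8 (running 8)
Board after move:
16  2  0
 4  4  0
16  2  8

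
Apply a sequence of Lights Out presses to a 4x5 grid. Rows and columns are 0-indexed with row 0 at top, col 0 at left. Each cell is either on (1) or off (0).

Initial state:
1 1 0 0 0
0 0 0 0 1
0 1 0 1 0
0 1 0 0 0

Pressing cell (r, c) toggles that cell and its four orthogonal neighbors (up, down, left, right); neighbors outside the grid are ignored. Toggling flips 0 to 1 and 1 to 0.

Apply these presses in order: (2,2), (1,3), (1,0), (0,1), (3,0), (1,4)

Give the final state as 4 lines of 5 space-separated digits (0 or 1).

After press 1 at (2,2):
1 1 0 0 0
0 0 1 0 1
0 0 1 0 0
0 1 1 0 0

After press 2 at (1,3):
1 1 0 1 0
0 0 0 1 0
0 0 1 1 0
0 1 1 0 0

After press 3 at (1,0):
0 1 0 1 0
1 1 0 1 0
1 0 1 1 0
0 1 1 0 0

After press 4 at (0,1):
1 0 1 1 0
1 0 0 1 0
1 0 1 1 0
0 1 1 0 0

After press 5 at (3,0):
1 0 1 1 0
1 0 0 1 0
0 0 1 1 0
1 0 1 0 0

After press 6 at (1,4):
1 0 1 1 1
1 0 0 0 1
0 0 1 1 1
1 0 1 0 0

Answer: 1 0 1 1 1
1 0 0 0 1
0 0 1 1 1
1 0 1 0 0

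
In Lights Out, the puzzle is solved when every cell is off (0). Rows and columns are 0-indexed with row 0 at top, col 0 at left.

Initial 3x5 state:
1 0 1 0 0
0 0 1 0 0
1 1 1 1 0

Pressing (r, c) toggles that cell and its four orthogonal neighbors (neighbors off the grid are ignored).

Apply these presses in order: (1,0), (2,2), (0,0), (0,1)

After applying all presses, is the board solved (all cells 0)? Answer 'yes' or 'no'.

After press 1 at (1,0):
0 0 1 0 0
1 1 1 0 0
0 1 1 1 0

After press 2 at (2,2):
0 0 1 0 0
1 1 0 0 0
0 0 0 0 0

After press 3 at (0,0):
1 1 1 0 0
0 1 0 0 0
0 0 0 0 0

After press 4 at (0,1):
0 0 0 0 0
0 0 0 0 0
0 0 0 0 0

Lights still on: 0

Answer: yes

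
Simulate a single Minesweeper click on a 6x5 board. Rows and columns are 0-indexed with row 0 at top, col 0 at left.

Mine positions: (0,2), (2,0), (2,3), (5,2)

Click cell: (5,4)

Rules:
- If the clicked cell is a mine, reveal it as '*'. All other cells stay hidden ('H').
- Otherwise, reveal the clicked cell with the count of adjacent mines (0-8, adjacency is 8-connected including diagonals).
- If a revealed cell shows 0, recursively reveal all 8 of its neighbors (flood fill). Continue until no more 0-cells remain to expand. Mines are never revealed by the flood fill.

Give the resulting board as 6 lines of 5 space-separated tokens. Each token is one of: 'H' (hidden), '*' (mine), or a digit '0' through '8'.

H H H H H
H H H H H
H H H H H
H H H 1 1
H H H 1 0
H H H 1 0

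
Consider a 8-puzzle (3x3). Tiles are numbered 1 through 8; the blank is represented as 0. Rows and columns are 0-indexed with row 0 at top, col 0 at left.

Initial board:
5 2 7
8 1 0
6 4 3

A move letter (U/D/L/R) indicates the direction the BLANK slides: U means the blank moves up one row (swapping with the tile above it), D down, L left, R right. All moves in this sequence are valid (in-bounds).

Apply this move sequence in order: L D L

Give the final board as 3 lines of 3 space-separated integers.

Answer: 5 2 7
8 4 1
0 6 3

Derivation:
After move 1 (L):
5 2 7
8 0 1
6 4 3

After move 2 (D):
5 2 7
8 4 1
6 0 3

After move 3 (L):
5 2 7
8 4 1
0 6 3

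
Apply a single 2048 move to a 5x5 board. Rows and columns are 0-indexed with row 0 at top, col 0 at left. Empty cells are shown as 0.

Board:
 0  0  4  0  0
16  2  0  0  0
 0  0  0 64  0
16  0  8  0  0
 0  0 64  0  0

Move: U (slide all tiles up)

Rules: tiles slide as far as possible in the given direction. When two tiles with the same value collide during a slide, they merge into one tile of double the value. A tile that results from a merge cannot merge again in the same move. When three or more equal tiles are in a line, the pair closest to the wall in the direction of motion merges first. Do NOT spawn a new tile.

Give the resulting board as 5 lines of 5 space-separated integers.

Slide up:
col 0: [0, 16, 0, 16, 0] -> [32, 0, 0, 0, 0]
col 1: [0, 2, 0, 0, 0] -> [2, 0, 0, 0, 0]
col 2: [4, 0, 0, 8, 64] -> [4, 8, 64, 0, 0]
col 3: [0, 0, 64, 0, 0] -> [64, 0, 0, 0, 0]
col 4: [0, 0, 0, 0, 0] -> [0, 0, 0, 0, 0]

Answer: 32  2  4 64  0
 0  0  8  0  0
 0  0 64  0  0
 0  0  0  0  0
 0  0  0  0  0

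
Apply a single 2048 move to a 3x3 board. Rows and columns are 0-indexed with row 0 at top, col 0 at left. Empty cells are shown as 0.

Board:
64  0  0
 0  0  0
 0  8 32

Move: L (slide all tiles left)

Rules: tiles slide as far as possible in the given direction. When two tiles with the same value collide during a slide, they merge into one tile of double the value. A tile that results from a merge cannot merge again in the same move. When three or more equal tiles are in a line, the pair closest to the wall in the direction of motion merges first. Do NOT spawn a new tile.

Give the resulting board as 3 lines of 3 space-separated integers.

Slide left:
row 0: [64, 0, 0] -> [64, 0, 0]
row 1: [0, 0, 0] -> [0, 0, 0]
row 2: [0, 8, 32] -> [8, 32, 0]

Answer: 64  0  0
 0  0  0
 8 32  0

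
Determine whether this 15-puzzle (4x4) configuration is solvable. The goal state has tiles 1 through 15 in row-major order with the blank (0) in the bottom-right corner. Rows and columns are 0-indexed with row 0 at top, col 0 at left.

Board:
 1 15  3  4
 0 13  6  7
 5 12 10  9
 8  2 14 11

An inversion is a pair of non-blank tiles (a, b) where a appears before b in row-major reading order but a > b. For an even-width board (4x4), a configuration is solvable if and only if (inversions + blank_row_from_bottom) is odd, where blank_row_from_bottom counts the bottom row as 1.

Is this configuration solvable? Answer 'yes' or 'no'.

Inversions: 41
Blank is in row 1 (0-indexed from top), which is row 3 counting from the bottom (bottom = 1).
41 + 3 = 44, which is even, so the puzzle is not solvable.

Answer: no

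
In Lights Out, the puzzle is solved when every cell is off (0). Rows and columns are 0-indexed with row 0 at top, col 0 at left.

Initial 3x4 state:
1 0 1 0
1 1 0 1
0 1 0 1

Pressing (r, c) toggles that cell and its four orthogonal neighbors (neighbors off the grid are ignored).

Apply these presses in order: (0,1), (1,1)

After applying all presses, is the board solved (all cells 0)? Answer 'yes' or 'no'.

Answer: no

Derivation:
After press 1 at (0,1):
0 1 0 0
1 0 0 1
0 1 0 1

After press 2 at (1,1):
0 0 0 0
0 1 1 1
0 0 0 1

Lights still on: 4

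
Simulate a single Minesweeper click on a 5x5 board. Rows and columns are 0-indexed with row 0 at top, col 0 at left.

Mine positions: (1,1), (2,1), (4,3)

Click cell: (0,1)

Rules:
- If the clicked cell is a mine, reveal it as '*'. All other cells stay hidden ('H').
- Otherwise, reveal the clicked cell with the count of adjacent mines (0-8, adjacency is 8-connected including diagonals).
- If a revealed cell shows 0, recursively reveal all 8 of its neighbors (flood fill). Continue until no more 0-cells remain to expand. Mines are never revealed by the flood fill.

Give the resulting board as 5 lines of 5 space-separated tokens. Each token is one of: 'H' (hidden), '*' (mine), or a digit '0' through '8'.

H 1 H H H
H H H H H
H H H H H
H H H H H
H H H H H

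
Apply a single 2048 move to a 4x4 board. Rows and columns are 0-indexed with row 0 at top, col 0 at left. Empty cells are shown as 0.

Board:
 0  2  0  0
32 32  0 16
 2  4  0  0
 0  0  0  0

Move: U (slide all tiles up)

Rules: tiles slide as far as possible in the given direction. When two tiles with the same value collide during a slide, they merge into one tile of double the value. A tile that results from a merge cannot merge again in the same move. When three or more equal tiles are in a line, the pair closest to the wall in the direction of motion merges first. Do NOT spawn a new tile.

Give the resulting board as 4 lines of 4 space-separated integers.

Answer: 32  2  0 16
 2 32  0  0
 0  4  0  0
 0  0  0  0

Derivation:
Slide up:
col 0: [0, 32, 2, 0] -> [32, 2, 0, 0]
col 1: [2, 32, 4, 0] -> [2, 32, 4, 0]
col 2: [0, 0, 0, 0] -> [0, 0, 0, 0]
col 3: [0, 16, 0, 0] -> [16, 0, 0, 0]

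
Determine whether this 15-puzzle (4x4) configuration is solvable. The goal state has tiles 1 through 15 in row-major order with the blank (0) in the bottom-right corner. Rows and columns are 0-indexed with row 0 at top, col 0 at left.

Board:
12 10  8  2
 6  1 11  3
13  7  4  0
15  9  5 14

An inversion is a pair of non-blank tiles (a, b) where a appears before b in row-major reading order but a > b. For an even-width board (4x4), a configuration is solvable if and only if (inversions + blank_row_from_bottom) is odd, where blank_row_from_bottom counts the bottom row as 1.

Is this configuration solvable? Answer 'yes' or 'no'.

Answer: yes

Derivation:
Inversions: 47
Blank is in row 2 (0-indexed from top), which is row 2 counting from the bottom (bottom = 1).
47 + 2 = 49, which is odd, so the puzzle is solvable.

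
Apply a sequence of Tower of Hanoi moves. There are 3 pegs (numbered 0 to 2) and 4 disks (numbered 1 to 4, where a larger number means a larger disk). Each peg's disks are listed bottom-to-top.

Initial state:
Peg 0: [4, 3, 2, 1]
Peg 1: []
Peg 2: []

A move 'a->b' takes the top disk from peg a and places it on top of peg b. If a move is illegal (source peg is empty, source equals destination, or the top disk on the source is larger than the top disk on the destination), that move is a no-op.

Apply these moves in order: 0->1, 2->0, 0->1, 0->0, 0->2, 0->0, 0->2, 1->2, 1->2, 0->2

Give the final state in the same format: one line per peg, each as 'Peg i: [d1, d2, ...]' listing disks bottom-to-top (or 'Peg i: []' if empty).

Answer: Peg 0: [4, 3]
Peg 1: []
Peg 2: [2, 1]

Derivation:
After move 1 (0->1):
Peg 0: [4, 3, 2]
Peg 1: [1]
Peg 2: []

After move 2 (2->0):
Peg 0: [4, 3, 2]
Peg 1: [1]
Peg 2: []

After move 3 (0->1):
Peg 0: [4, 3, 2]
Peg 1: [1]
Peg 2: []

After move 4 (0->0):
Peg 0: [4, 3, 2]
Peg 1: [1]
Peg 2: []

After move 5 (0->2):
Peg 0: [4, 3]
Peg 1: [1]
Peg 2: [2]

After move 6 (0->0):
Peg 0: [4, 3]
Peg 1: [1]
Peg 2: [2]

After move 7 (0->2):
Peg 0: [4, 3]
Peg 1: [1]
Peg 2: [2]

After move 8 (1->2):
Peg 0: [4, 3]
Peg 1: []
Peg 2: [2, 1]

After move 9 (1->2):
Peg 0: [4, 3]
Peg 1: []
Peg 2: [2, 1]

After move 10 (0->2):
Peg 0: [4, 3]
Peg 1: []
Peg 2: [2, 1]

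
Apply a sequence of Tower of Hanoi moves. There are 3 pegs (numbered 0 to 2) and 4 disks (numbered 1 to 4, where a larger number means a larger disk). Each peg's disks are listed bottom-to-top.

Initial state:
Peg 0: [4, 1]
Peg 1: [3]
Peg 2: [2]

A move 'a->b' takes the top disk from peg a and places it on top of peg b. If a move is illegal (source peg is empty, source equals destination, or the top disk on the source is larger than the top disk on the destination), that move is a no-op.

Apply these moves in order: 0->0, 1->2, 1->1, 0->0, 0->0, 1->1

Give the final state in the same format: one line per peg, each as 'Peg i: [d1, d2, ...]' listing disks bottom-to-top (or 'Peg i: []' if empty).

After move 1 (0->0):
Peg 0: [4, 1]
Peg 1: [3]
Peg 2: [2]

After move 2 (1->2):
Peg 0: [4, 1]
Peg 1: [3]
Peg 2: [2]

After move 3 (1->1):
Peg 0: [4, 1]
Peg 1: [3]
Peg 2: [2]

After move 4 (0->0):
Peg 0: [4, 1]
Peg 1: [3]
Peg 2: [2]

After move 5 (0->0):
Peg 0: [4, 1]
Peg 1: [3]
Peg 2: [2]

After move 6 (1->1):
Peg 0: [4, 1]
Peg 1: [3]
Peg 2: [2]

Answer: Peg 0: [4, 1]
Peg 1: [3]
Peg 2: [2]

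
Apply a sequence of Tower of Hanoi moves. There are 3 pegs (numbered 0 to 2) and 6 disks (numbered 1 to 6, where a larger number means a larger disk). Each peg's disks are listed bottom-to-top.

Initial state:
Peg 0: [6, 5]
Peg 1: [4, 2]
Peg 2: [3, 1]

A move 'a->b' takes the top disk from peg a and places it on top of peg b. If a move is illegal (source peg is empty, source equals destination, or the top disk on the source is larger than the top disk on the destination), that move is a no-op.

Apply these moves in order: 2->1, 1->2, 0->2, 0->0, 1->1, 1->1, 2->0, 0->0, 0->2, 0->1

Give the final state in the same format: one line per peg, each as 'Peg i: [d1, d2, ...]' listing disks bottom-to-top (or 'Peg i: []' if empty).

After move 1 (2->1):
Peg 0: [6, 5]
Peg 1: [4, 2, 1]
Peg 2: [3]

After move 2 (1->2):
Peg 0: [6, 5]
Peg 1: [4, 2]
Peg 2: [3, 1]

After move 3 (0->2):
Peg 0: [6, 5]
Peg 1: [4, 2]
Peg 2: [3, 1]

After move 4 (0->0):
Peg 0: [6, 5]
Peg 1: [4, 2]
Peg 2: [3, 1]

After move 5 (1->1):
Peg 0: [6, 5]
Peg 1: [4, 2]
Peg 2: [3, 1]

After move 6 (1->1):
Peg 0: [6, 5]
Peg 1: [4, 2]
Peg 2: [3, 1]

After move 7 (2->0):
Peg 0: [6, 5, 1]
Peg 1: [4, 2]
Peg 2: [3]

After move 8 (0->0):
Peg 0: [6, 5, 1]
Peg 1: [4, 2]
Peg 2: [3]

After move 9 (0->2):
Peg 0: [6, 5]
Peg 1: [4, 2]
Peg 2: [3, 1]

After move 10 (0->1):
Peg 0: [6, 5]
Peg 1: [4, 2]
Peg 2: [3, 1]

Answer: Peg 0: [6, 5]
Peg 1: [4, 2]
Peg 2: [3, 1]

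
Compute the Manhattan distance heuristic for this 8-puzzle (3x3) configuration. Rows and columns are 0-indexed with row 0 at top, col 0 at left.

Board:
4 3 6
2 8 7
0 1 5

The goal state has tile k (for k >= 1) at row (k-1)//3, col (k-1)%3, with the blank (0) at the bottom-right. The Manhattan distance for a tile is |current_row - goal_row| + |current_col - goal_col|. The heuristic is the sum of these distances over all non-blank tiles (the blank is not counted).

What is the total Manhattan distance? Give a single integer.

Tile 4: (0,0)->(1,0) = 1
Tile 3: (0,1)->(0,2) = 1
Tile 6: (0,2)->(1,2) = 1
Tile 2: (1,0)->(0,1) = 2
Tile 8: (1,1)->(2,1) = 1
Tile 7: (1,2)->(2,0) = 3
Tile 1: (2,1)->(0,0) = 3
Tile 5: (2,2)->(1,1) = 2
Sum: 1 + 1 + 1 + 2 + 1 + 3 + 3 + 2 = 14

Answer: 14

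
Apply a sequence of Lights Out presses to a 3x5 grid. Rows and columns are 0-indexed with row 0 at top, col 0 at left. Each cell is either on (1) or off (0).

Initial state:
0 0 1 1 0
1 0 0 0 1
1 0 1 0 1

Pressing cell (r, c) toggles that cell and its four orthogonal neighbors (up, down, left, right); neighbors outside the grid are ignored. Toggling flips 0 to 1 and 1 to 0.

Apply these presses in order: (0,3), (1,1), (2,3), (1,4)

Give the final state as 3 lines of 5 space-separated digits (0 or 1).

Answer: 0 1 0 0 0
0 1 1 1 0
1 1 0 1 1

Derivation:
After press 1 at (0,3):
0 0 0 0 1
1 0 0 1 1
1 0 1 0 1

After press 2 at (1,1):
0 1 0 0 1
0 1 1 1 1
1 1 1 0 1

After press 3 at (2,3):
0 1 0 0 1
0 1 1 0 1
1 1 0 1 0

After press 4 at (1,4):
0 1 0 0 0
0 1 1 1 0
1 1 0 1 1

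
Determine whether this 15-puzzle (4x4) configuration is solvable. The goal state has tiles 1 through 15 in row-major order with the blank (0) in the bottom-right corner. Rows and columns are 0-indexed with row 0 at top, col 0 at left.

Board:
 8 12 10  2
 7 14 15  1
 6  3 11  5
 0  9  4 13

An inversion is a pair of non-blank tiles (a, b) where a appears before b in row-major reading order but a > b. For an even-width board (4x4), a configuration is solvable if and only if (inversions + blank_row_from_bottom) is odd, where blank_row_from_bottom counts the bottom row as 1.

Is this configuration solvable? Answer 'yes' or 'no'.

Inversions: 55
Blank is in row 3 (0-indexed from top), which is row 1 counting from the bottom (bottom = 1).
55 + 1 = 56, which is even, so the puzzle is not solvable.

Answer: no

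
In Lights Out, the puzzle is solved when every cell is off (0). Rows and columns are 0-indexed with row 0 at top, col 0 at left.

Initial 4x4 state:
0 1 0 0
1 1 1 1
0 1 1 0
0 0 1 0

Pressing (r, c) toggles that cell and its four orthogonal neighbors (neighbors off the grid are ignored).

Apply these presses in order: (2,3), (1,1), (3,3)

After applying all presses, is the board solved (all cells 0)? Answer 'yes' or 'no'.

Answer: yes

Derivation:
After press 1 at (2,3):
0 1 0 0
1 1 1 0
0 1 0 1
0 0 1 1

After press 2 at (1,1):
0 0 0 0
0 0 0 0
0 0 0 1
0 0 1 1

After press 3 at (3,3):
0 0 0 0
0 0 0 0
0 0 0 0
0 0 0 0

Lights still on: 0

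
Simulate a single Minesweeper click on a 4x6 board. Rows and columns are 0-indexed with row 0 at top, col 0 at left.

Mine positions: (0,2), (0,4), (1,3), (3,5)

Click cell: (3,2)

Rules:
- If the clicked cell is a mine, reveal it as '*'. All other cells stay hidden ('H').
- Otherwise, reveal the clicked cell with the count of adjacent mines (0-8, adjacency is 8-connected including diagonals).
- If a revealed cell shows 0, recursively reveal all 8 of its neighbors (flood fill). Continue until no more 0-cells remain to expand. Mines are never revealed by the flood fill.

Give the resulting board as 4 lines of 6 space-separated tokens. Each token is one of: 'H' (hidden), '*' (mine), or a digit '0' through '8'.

0 1 H H H H
0 1 2 H H H
0 0 1 1 2 H
0 0 0 0 1 H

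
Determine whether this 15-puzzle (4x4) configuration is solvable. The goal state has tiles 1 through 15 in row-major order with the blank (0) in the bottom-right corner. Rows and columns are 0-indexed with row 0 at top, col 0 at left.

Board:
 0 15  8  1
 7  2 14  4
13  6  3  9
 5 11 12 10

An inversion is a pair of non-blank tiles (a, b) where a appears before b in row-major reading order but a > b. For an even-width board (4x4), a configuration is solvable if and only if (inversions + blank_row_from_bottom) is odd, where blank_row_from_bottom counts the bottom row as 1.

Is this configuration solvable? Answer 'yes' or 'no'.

Answer: no

Derivation:
Inversions: 48
Blank is in row 0 (0-indexed from top), which is row 4 counting from the bottom (bottom = 1).
48 + 4 = 52, which is even, so the puzzle is not solvable.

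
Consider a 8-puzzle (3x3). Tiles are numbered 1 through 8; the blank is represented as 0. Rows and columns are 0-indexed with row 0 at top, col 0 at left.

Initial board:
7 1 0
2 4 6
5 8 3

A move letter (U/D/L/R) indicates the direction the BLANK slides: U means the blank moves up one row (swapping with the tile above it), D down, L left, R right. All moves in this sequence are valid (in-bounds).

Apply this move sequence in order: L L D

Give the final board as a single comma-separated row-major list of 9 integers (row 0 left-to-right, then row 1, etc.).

After move 1 (L):
7 0 1
2 4 6
5 8 3

After move 2 (L):
0 7 1
2 4 6
5 8 3

After move 3 (D):
2 7 1
0 4 6
5 8 3

Answer: 2, 7, 1, 0, 4, 6, 5, 8, 3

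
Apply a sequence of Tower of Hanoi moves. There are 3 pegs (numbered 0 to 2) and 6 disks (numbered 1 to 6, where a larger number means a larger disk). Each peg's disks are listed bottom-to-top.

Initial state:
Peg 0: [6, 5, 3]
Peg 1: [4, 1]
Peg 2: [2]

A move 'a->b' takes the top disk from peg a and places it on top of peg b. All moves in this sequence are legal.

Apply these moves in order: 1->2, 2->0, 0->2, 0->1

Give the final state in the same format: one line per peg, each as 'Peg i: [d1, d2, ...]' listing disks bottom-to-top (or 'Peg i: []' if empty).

Answer: Peg 0: [6, 5]
Peg 1: [4, 3]
Peg 2: [2, 1]

Derivation:
After move 1 (1->2):
Peg 0: [6, 5, 3]
Peg 1: [4]
Peg 2: [2, 1]

After move 2 (2->0):
Peg 0: [6, 5, 3, 1]
Peg 1: [4]
Peg 2: [2]

After move 3 (0->2):
Peg 0: [6, 5, 3]
Peg 1: [4]
Peg 2: [2, 1]

After move 4 (0->1):
Peg 0: [6, 5]
Peg 1: [4, 3]
Peg 2: [2, 1]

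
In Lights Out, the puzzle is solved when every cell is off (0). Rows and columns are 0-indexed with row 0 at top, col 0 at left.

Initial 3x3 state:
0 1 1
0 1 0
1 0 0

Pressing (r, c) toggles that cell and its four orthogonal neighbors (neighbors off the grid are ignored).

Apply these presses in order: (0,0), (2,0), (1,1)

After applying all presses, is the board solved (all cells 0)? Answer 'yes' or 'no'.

After press 1 at (0,0):
1 0 1
1 1 0
1 0 0

After press 2 at (2,0):
1 0 1
0 1 0
0 1 0

After press 3 at (1,1):
1 1 1
1 0 1
0 0 0

Lights still on: 5

Answer: no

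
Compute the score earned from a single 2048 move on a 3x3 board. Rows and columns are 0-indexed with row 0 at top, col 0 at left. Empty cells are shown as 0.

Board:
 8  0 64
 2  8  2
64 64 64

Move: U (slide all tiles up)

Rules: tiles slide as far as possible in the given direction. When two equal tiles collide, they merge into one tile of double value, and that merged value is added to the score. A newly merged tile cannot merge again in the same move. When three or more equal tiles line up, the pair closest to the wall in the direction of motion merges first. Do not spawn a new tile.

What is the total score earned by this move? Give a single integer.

Slide up:
col 0: [8, 2, 64] -> [8, 2, 64]  score +0 (running 0)
col 1: [0, 8, 64] -> [8, 64, 0]  score +0 (running 0)
col 2: [64, 2, 64] -> [64, 2, 64]  score +0 (running 0)
Board after move:
 8  8 64
 2 64  2
64  0 64

Answer: 0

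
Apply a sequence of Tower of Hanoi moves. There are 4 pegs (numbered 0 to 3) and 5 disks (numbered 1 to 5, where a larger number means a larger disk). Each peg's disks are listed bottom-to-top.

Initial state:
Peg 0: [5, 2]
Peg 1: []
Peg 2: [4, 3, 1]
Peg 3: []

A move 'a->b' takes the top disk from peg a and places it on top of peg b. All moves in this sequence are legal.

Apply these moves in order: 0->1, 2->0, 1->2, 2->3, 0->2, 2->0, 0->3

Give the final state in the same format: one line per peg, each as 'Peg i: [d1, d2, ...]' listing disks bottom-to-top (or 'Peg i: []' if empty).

After move 1 (0->1):
Peg 0: [5]
Peg 1: [2]
Peg 2: [4, 3, 1]
Peg 3: []

After move 2 (2->0):
Peg 0: [5, 1]
Peg 1: [2]
Peg 2: [4, 3]
Peg 3: []

After move 3 (1->2):
Peg 0: [5, 1]
Peg 1: []
Peg 2: [4, 3, 2]
Peg 3: []

After move 4 (2->3):
Peg 0: [5, 1]
Peg 1: []
Peg 2: [4, 3]
Peg 3: [2]

After move 5 (0->2):
Peg 0: [5]
Peg 1: []
Peg 2: [4, 3, 1]
Peg 3: [2]

After move 6 (2->0):
Peg 0: [5, 1]
Peg 1: []
Peg 2: [4, 3]
Peg 3: [2]

After move 7 (0->3):
Peg 0: [5]
Peg 1: []
Peg 2: [4, 3]
Peg 3: [2, 1]

Answer: Peg 0: [5]
Peg 1: []
Peg 2: [4, 3]
Peg 3: [2, 1]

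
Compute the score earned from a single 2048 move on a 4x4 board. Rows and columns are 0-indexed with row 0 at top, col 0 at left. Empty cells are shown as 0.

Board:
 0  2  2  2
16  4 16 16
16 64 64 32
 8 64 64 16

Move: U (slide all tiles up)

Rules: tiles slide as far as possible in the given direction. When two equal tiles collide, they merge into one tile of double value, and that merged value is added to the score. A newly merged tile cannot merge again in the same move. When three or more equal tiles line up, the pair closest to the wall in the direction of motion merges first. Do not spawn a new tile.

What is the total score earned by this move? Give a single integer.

Answer: 288

Derivation:
Slide up:
col 0: [0, 16, 16, 8] -> [32, 8, 0, 0]  score +32 (running 32)
col 1: [2, 4, 64, 64] -> [2, 4, 128, 0]  score +128 (running 160)
col 2: [2, 16, 64, 64] -> [2, 16, 128, 0]  score +128 (running 288)
col 3: [2, 16, 32, 16] -> [2, 16, 32, 16]  score +0 (running 288)
Board after move:
 32   2   2   2
  8   4  16  16
  0 128 128  32
  0   0   0  16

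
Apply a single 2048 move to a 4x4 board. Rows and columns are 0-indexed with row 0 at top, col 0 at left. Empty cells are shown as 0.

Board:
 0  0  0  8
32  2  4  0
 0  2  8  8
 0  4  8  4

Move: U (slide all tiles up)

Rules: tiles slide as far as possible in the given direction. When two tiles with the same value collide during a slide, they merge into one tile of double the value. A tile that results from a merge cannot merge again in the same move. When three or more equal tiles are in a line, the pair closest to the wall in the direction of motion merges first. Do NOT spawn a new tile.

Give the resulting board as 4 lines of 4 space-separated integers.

Answer: 32  4  4 16
 0  4 16  4
 0  0  0  0
 0  0  0  0

Derivation:
Slide up:
col 0: [0, 32, 0, 0] -> [32, 0, 0, 0]
col 1: [0, 2, 2, 4] -> [4, 4, 0, 0]
col 2: [0, 4, 8, 8] -> [4, 16, 0, 0]
col 3: [8, 0, 8, 4] -> [16, 4, 0, 0]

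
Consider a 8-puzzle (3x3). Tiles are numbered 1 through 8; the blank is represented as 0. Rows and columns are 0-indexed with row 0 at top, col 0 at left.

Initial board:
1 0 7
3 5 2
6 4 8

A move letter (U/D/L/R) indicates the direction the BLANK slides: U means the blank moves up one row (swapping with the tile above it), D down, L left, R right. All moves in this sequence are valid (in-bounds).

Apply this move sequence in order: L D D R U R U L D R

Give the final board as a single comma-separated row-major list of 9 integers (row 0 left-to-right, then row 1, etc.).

Answer: 3, 2, 1, 6, 7, 0, 4, 5, 8

Derivation:
After move 1 (L):
0 1 7
3 5 2
6 4 8

After move 2 (D):
3 1 7
0 5 2
6 4 8

After move 3 (D):
3 1 7
6 5 2
0 4 8

After move 4 (R):
3 1 7
6 5 2
4 0 8

After move 5 (U):
3 1 7
6 0 2
4 5 8

After move 6 (R):
3 1 7
6 2 0
4 5 8

After move 7 (U):
3 1 0
6 2 7
4 5 8

After move 8 (L):
3 0 1
6 2 7
4 5 8

After move 9 (D):
3 2 1
6 0 7
4 5 8

After move 10 (R):
3 2 1
6 7 0
4 5 8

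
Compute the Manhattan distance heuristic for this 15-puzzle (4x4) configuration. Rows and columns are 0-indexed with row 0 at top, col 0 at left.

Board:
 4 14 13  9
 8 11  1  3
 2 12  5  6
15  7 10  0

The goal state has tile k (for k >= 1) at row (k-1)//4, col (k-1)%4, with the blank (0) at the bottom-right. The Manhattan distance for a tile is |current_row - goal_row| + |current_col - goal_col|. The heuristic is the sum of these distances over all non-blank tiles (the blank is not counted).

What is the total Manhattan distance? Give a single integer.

Answer: 44

Derivation:
Tile 4: (0,0)->(0,3) = 3
Tile 14: (0,1)->(3,1) = 3
Tile 13: (0,2)->(3,0) = 5
Tile 9: (0,3)->(2,0) = 5
Tile 8: (1,0)->(1,3) = 3
Tile 11: (1,1)->(2,2) = 2
Tile 1: (1,2)->(0,0) = 3
Tile 3: (1,3)->(0,2) = 2
Tile 2: (2,0)->(0,1) = 3
Tile 12: (2,1)->(2,3) = 2
Tile 5: (2,2)->(1,0) = 3
Tile 6: (2,3)->(1,1) = 3
Tile 15: (3,0)->(3,2) = 2
Tile 7: (3,1)->(1,2) = 3
Tile 10: (3,2)->(2,1) = 2
Sum: 3 + 3 + 5 + 5 + 3 + 2 + 3 + 2 + 3 + 2 + 3 + 3 + 2 + 3 + 2 = 44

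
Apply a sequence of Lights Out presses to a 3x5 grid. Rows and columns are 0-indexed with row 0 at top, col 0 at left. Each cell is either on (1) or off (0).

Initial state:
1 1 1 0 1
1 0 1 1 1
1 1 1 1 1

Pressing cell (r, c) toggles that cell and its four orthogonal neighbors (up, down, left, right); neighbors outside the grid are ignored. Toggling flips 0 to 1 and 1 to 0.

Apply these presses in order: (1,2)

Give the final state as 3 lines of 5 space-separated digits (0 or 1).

After press 1 at (1,2):
1 1 0 0 1
1 1 0 0 1
1 1 0 1 1

Answer: 1 1 0 0 1
1 1 0 0 1
1 1 0 1 1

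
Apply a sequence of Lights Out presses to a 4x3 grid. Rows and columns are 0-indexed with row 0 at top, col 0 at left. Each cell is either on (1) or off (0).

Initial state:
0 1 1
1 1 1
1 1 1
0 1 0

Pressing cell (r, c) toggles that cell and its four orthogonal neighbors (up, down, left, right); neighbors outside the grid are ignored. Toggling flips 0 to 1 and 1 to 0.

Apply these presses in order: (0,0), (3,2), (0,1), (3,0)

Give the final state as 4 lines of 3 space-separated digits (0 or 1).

After press 1 at (0,0):
1 0 1
0 1 1
1 1 1
0 1 0

After press 2 at (3,2):
1 0 1
0 1 1
1 1 0
0 0 1

After press 3 at (0,1):
0 1 0
0 0 1
1 1 0
0 0 1

After press 4 at (3,0):
0 1 0
0 0 1
0 1 0
1 1 1

Answer: 0 1 0
0 0 1
0 1 0
1 1 1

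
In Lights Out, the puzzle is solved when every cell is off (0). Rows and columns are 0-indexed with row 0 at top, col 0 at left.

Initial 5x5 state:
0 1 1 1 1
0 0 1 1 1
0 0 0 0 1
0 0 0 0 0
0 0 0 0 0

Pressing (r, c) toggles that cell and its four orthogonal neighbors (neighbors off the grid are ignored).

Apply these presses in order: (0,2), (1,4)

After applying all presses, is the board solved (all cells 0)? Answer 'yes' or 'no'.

Answer: yes

Derivation:
After press 1 at (0,2):
0 0 0 0 1
0 0 0 1 1
0 0 0 0 1
0 0 0 0 0
0 0 0 0 0

After press 2 at (1,4):
0 0 0 0 0
0 0 0 0 0
0 0 0 0 0
0 0 0 0 0
0 0 0 0 0

Lights still on: 0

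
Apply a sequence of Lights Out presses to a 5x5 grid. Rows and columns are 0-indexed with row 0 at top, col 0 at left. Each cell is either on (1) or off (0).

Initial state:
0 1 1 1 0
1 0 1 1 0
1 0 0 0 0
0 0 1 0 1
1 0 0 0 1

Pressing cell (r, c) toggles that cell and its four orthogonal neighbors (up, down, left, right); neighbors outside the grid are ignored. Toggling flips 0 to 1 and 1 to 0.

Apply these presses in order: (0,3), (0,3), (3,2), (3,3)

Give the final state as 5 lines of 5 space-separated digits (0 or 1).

After press 1 at (0,3):
0 1 0 0 1
1 0 1 0 0
1 0 0 0 0
0 0 1 0 1
1 0 0 0 1

After press 2 at (0,3):
0 1 1 1 0
1 0 1 1 0
1 0 0 0 0
0 0 1 0 1
1 0 0 0 1

After press 3 at (3,2):
0 1 1 1 0
1 0 1 1 0
1 0 1 0 0
0 1 0 1 1
1 0 1 0 1

After press 4 at (3,3):
0 1 1 1 0
1 0 1 1 0
1 0 1 1 0
0 1 1 0 0
1 0 1 1 1

Answer: 0 1 1 1 0
1 0 1 1 0
1 0 1 1 0
0 1 1 0 0
1 0 1 1 1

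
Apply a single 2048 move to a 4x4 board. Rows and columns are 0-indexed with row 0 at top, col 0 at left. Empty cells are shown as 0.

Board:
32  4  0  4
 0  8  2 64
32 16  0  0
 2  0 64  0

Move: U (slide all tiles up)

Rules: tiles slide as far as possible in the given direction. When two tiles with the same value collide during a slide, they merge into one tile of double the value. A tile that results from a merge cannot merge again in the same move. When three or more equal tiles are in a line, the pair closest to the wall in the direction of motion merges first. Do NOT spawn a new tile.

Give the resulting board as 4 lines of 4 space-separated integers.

Answer: 64  4  2  4
 2  8 64 64
 0 16  0  0
 0  0  0  0

Derivation:
Slide up:
col 0: [32, 0, 32, 2] -> [64, 2, 0, 0]
col 1: [4, 8, 16, 0] -> [4, 8, 16, 0]
col 2: [0, 2, 0, 64] -> [2, 64, 0, 0]
col 3: [4, 64, 0, 0] -> [4, 64, 0, 0]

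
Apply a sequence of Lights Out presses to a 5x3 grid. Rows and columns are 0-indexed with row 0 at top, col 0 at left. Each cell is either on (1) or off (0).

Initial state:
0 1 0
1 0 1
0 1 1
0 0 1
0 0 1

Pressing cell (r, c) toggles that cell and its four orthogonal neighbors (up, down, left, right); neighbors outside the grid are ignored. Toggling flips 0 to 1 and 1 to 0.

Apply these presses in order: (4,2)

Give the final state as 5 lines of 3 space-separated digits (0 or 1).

After press 1 at (4,2):
0 1 0
1 0 1
0 1 1
0 0 0
0 1 0

Answer: 0 1 0
1 0 1
0 1 1
0 0 0
0 1 0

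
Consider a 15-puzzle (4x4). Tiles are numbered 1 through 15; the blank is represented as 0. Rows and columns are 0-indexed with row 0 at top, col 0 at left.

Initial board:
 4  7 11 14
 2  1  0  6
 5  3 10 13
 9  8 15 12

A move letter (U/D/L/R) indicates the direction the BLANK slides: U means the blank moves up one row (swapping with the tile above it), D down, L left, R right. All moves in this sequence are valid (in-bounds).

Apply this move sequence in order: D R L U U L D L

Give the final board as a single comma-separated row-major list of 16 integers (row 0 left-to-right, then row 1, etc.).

Answer: 4, 1, 7, 14, 0, 2, 11, 6, 5, 3, 10, 13, 9, 8, 15, 12

Derivation:
After move 1 (D):
 4  7 11 14
 2  1 10  6
 5  3  0 13
 9  8 15 12

After move 2 (R):
 4  7 11 14
 2  1 10  6
 5  3 13  0
 9  8 15 12

After move 3 (L):
 4  7 11 14
 2  1 10  6
 5  3  0 13
 9  8 15 12

After move 4 (U):
 4  7 11 14
 2  1  0  6
 5  3 10 13
 9  8 15 12

After move 5 (U):
 4  7  0 14
 2  1 11  6
 5  3 10 13
 9  8 15 12

After move 6 (L):
 4  0  7 14
 2  1 11  6
 5  3 10 13
 9  8 15 12

After move 7 (D):
 4  1  7 14
 2  0 11  6
 5  3 10 13
 9  8 15 12

After move 8 (L):
 4  1  7 14
 0  2 11  6
 5  3 10 13
 9  8 15 12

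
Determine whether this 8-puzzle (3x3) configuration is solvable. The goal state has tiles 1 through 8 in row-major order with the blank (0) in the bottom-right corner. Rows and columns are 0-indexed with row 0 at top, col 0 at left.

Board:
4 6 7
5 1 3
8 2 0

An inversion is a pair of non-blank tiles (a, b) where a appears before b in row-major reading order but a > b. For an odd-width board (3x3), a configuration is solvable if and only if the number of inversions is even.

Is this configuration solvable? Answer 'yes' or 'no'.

Answer: yes

Derivation:
Inversions (pairs i<j in row-major order where tile[i] > tile[j] > 0): 16
16 is even, so the puzzle is solvable.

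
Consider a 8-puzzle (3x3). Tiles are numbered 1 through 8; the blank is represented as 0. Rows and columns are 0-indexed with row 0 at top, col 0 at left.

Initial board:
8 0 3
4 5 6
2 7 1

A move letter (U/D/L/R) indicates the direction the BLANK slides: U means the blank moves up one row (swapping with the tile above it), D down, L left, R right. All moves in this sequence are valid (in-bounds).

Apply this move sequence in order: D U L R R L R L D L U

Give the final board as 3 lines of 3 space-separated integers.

Answer: 0 5 3
8 4 6
2 7 1

Derivation:
After move 1 (D):
8 5 3
4 0 6
2 7 1

After move 2 (U):
8 0 3
4 5 6
2 7 1

After move 3 (L):
0 8 3
4 5 6
2 7 1

After move 4 (R):
8 0 3
4 5 6
2 7 1

After move 5 (R):
8 3 0
4 5 6
2 7 1

After move 6 (L):
8 0 3
4 5 6
2 7 1

After move 7 (R):
8 3 0
4 5 6
2 7 1

After move 8 (L):
8 0 3
4 5 6
2 7 1

After move 9 (D):
8 5 3
4 0 6
2 7 1

After move 10 (L):
8 5 3
0 4 6
2 7 1

After move 11 (U):
0 5 3
8 4 6
2 7 1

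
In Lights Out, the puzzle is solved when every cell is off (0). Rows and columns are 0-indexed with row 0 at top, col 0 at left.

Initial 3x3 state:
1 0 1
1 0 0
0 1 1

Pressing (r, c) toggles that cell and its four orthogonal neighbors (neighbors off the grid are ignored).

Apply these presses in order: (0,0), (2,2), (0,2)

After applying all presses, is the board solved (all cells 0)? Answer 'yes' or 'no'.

After press 1 at (0,0):
0 1 1
0 0 0
0 1 1

After press 2 at (2,2):
0 1 1
0 0 1
0 0 0

After press 3 at (0,2):
0 0 0
0 0 0
0 0 0

Lights still on: 0

Answer: yes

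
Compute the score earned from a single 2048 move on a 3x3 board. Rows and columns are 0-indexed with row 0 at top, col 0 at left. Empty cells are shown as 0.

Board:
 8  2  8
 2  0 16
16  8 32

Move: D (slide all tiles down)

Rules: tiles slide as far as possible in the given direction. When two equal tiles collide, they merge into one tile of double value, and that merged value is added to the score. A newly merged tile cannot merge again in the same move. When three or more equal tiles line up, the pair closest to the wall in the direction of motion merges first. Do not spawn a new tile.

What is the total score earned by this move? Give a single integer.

Slide down:
col 0: [8, 2, 16] -> [8, 2, 16]  score +0 (running 0)
col 1: [2, 0, 8] -> [0, 2, 8]  score +0 (running 0)
col 2: [8, 16, 32] -> [8, 16, 32]  score +0 (running 0)
Board after move:
 8  0  8
 2  2 16
16  8 32

Answer: 0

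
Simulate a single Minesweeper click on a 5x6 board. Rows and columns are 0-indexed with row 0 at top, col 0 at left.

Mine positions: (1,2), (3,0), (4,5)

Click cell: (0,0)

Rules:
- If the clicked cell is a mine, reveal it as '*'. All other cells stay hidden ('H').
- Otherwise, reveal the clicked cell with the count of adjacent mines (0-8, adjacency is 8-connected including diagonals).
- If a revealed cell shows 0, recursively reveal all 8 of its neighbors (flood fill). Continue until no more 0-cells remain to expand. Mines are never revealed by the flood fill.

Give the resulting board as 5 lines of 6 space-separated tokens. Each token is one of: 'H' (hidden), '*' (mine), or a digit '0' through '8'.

0 1 H H H H
0 1 H H H H
1 2 H H H H
H H H H H H
H H H H H H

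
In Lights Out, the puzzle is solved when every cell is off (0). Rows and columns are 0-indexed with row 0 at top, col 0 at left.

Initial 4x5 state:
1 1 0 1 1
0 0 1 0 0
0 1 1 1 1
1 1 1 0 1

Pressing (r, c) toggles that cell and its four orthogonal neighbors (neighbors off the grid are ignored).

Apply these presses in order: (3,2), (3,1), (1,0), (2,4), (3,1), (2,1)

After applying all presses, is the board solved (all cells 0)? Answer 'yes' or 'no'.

Answer: no

Derivation:
After press 1 at (3,2):
1 1 0 1 1
0 0 1 0 0
0 1 0 1 1
1 0 0 1 1

After press 2 at (3,1):
1 1 0 1 1
0 0 1 0 0
0 0 0 1 1
0 1 1 1 1

After press 3 at (1,0):
0 1 0 1 1
1 1 1 0 0
1 0 0 1 1
0 1 1 1 1

After press 4 at (2,4):
0 1 0 1 1
1 1 1 0 1
1 0 0 0 0
0 1 1 1 0

After press 5 at (3,1):
0 1 0 1 1
1 1 1 0 1
1 1 0 0 0
1 0 0 1 0

After press 6 at (2,1):
0 1 0 1 1
1 0 1 0 1
0 0 1 0 0
1 1 0 1 0

Lights still on: 10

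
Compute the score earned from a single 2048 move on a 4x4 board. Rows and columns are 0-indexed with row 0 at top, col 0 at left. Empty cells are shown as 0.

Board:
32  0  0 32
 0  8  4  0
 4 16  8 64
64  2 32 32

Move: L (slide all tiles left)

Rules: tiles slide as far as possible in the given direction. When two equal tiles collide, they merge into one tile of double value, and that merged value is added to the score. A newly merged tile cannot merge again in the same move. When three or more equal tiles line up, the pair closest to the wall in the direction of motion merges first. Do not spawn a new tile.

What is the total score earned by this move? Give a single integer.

Slide left:
row 0: [32, 0, 0, 32] -> [64, 0, 0, 0]  score +64 (running 64)
row 1: [0, 8, 4, 0] -> [8, 4, 0, 0]  score +0 (running 64)
row 2: [4, 16, 8, 64] -> [4, 16, 8, 64]  score +0 (running 64)
row 3: [64, 2, 32, 32] -> [64, 2, 64, 0]  score +64 (running 128)
Board after move:
64  0  0  0
 8  4  0  0
 4 16  8 64
64  2 64  0

Answer: 128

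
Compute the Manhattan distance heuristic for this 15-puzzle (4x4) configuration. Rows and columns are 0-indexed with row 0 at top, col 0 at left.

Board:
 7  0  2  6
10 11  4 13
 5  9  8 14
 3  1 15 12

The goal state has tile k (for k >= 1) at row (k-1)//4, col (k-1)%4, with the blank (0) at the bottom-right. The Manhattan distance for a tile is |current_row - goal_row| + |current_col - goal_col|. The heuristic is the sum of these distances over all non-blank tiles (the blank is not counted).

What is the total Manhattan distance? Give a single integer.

Answer: 35

Derivation:
Tile 7: (0,0)->(1,2) = 3
Tile 2: (0,2)->(0,1) = 1
Tile 6: (0,3)->(1,1) = 3
Tile 10: (1,0)->(2,1) = 2
Tile 11: (1,1)->(2,2) = 2
Tile 4: (1,2)->(0,3) = 2
Tile 13: (1,3)->(3,0) = 5
Tile 5: (2,0)->(1,0) = 1
Tile 9: (2,1)->(2,0) = 1
Tile 8: (2,2)->(1,3) = 2
Tile 14: (2,3)->(3,1) = 3
Tile 3: (3,0)->(0,2) = 5
Tile 1: (3,1)->(0,0) = 4
Tile 15: (3,2)->(3,2) = 0
Tile 12: (3,3)->(2,3) = 1
Sum: 3 + 1 + 3 + 2 + 2 + 2 + 5 + 1 + 1 + 2 + 3 + 5 + 4 + 0 + 1 = 35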